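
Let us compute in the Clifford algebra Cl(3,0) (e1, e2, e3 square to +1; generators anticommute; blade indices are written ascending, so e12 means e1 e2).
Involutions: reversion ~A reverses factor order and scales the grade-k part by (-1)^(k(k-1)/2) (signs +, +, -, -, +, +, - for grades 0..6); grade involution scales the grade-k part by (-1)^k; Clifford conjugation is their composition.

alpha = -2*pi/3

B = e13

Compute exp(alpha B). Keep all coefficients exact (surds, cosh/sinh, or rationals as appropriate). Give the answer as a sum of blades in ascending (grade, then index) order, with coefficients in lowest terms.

B^2 = (1)^2*(e13)^2 = 1*(-1) = -1 (a basis 2-blade squares to minus the product of its generators' squares).
B^2 = -1 — the negative square puts this in the circular regime; l = 1, alpha*l = -2*pi/3, so exp(alpha B) = cos(-2*pi/3) + (sin(-2*pi/3)/1)*B = -1/2 + (-sqrt(3)/2)*B.
Answer: -1/2 - sqrt(3)/2*e13


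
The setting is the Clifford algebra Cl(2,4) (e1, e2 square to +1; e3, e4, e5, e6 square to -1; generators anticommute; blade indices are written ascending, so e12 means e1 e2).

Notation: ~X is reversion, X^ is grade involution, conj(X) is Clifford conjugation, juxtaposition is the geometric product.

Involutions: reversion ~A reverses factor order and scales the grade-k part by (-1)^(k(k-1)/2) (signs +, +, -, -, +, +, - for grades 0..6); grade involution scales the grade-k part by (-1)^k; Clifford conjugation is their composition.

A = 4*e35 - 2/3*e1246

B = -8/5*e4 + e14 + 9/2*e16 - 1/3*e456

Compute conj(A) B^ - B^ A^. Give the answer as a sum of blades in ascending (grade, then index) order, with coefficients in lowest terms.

first term: -3*e24 + 2/3*e26 - 2/9*e125 - 16/15*e126 + 32/5*e345 - 4/3*e346 + 4*e1345 - 18*e1356
second term: -3*e24 + 2/3*e26 - 2/9*e125 + 16/15*e126 - 32/5*e345 - 4/3*e346 - 4*e1345 + 18*e1356
Answer: -32/15*e126 + 64/5*e345 + 8*e1345 - 36*e1356


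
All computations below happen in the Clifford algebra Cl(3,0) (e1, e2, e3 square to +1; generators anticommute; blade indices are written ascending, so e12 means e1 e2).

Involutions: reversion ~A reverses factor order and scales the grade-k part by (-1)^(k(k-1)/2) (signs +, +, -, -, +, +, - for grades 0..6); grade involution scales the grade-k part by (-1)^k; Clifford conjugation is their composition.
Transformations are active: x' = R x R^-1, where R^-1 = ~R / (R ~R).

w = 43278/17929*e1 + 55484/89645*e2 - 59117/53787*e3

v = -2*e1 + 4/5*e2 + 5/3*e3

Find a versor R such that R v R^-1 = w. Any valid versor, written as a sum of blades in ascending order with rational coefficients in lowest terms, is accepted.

The midline construction: v and w both square to 1669/225, so reflecting in their sum 7420/17929*e1 + 25440/17929*e2 + 10176/17929*e3 exchanges them.
Answer: 7420/17929*e1 + 25440/17929*e2 + 10176/17929*e3


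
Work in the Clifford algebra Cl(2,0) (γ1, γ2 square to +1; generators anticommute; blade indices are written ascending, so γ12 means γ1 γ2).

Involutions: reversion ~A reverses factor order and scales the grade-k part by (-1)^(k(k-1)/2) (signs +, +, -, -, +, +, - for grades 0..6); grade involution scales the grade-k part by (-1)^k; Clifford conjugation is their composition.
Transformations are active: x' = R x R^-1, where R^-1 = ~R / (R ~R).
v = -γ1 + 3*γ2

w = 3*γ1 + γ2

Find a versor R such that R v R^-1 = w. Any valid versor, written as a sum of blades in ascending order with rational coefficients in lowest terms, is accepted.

The midline construction: v and w both square to 10, so reflecting in their sum 2*γ1 + 4*γ2 exchanges them.
Answer: 2*γ1 + 4*γ2


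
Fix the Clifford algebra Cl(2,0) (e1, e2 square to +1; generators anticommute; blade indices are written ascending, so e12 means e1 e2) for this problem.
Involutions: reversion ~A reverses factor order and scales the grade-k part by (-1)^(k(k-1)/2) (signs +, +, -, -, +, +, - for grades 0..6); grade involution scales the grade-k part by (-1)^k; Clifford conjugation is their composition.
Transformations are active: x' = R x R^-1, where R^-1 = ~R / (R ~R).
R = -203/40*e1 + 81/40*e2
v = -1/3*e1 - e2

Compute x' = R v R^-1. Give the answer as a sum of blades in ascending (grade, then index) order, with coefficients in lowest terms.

~R = -203/40*e1 + 81/40*e2, and R ~R = 4777/160, so R^-1 = ~R / (4777/160).
R v = -1/3 + 23/4*e12
Answer: 6401/14331*e1 + 4561/4777*e2


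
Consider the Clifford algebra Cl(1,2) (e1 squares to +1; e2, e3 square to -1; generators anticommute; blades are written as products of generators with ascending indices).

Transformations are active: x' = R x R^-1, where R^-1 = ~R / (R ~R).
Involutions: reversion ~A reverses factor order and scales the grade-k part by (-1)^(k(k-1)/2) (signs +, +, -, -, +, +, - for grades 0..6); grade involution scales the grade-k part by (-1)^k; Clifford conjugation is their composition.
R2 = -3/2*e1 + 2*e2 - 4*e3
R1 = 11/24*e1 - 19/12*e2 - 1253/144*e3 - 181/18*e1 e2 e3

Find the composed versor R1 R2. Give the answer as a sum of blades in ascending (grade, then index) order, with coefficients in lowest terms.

Distribute over the terms of R2 (each basis-blade product reordered to ascending indices, repeated generators contracted through their squares):
R1 (-3/2*e1) = -11/16 - 19/8*e1 e2 - 1253/96*e1 e3 + 181/12*e2 e3
R1 (2*e2) = 19/6 + 11/12*e1 e2 - 181/9*e1 e3 + 1253/72*e2 e3
R1 (-4*e3) = -1253/36 - 362/9*e1 e2 - 11/6*e1 e3 + 19/3*e2 e3
Summing the partial products and collecting blades:
Answer: -4655/144 - 3001/72*e1 e2 - 10079/288*e1 e3 + 2795/72*e2 e3


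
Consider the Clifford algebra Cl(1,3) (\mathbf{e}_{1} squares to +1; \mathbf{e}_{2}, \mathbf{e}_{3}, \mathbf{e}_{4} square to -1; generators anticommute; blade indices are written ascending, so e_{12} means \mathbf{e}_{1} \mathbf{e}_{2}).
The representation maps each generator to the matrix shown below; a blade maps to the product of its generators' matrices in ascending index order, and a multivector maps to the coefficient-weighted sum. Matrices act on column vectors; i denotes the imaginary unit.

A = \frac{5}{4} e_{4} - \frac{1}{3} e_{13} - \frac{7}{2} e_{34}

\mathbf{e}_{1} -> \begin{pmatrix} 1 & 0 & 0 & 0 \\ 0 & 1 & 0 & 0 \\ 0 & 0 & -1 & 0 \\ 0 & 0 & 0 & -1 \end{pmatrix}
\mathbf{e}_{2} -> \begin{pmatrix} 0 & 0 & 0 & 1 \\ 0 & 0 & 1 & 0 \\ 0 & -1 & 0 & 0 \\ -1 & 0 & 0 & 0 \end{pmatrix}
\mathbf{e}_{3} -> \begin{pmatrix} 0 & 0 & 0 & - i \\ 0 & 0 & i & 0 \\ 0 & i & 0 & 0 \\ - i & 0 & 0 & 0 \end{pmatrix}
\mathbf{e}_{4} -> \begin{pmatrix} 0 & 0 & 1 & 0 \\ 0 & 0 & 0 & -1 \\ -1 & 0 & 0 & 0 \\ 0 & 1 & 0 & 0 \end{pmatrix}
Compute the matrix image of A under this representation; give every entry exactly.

Bivector images (products of the table entries): rho(e_{13}) = rho(\mathbf{e}_{1})rho(\mathbf{e}_{3}) = \begin{pmatrix} 0 & 0 & 0 & - i \\ 0 & 0 & i & 0 \\ 0 & - i & 0 & 0 \\ i & 0 & 0 & 0 \end{pmatrix}; rho(e_{34}) = rho(\mathbf{e}_{3})rho(\mathbf{e}_{4}) = \begin{pmatrix} 0 & - i & 0 & 0 \\ - i & 0 & 0 & 0 \\ 0 & 0 & 0 & - i \\ 0 & 0 & - i & 0 \end{pmatrix}.
M = (\frac{5}{4})*rho(e_{4}) + (-\frac{1}{3})*rho(e_{13}) + (-\frac{7}{2})*rho(e_{34}), summed entrywise:
Answer: \begin{pmatrix} 0 & \frac{7 i}{2} & \frac{5}{4} & \frac{i}{3} \\ \frac{7 i}{2} & 0 & - \frac{i}{3} & - \frac{5}{4} \\ - \frac{5}{4} & \frac{i}{3} & 0 & \frac{7 i}{2} \\ - \frac{i}{3} & \frac{5}{4} & \frac{7 i}{2} & 0 \end{pmatrix}


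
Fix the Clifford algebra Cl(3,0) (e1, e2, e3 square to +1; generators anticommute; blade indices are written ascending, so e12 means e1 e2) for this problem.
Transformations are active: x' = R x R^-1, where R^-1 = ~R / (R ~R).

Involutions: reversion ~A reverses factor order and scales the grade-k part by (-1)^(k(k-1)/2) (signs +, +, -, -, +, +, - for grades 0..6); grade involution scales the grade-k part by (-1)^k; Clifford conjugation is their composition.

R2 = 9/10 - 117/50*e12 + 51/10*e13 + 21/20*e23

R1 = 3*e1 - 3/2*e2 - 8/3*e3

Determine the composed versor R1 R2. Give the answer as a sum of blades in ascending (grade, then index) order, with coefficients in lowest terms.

Distribute over the terms of R1 (each basis-blade product reordered to ascending indices, repeated generators contracted through their squares):
(3*e1) R2 = 27/10*e1 - 351/50*e2 + 153/10*e3 + 63/20*e123
(-3/2*e2) R2 = -351/100*e1 - 27/20*e2 - 63/40*e3 + 153/20*e123
(-8/3*e3) R2 = 68/5*e1 + 14/5*e2 - 12/5*e3 + 156/25*e123
Summing the partial products and collecting blades:
Answer: 1279/100*e1 - 557/100*e2 + 453/40*e3 + 426/25*e123


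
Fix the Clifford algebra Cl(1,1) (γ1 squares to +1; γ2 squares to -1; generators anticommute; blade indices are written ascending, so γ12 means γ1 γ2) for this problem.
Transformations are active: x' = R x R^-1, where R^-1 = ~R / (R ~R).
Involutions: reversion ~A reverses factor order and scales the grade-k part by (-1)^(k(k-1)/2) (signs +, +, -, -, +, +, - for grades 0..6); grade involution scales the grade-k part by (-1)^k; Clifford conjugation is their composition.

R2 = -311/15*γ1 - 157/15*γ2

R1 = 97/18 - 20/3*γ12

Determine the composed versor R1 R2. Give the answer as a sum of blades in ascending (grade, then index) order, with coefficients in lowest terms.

Distribute over the terms of R1 (each basis-blade product reordered to ascending indices, repeated generators contracted through their squares):
(97/18) R2 = -30167/270*γ1 - 15229/270*γ2
(-20/3*γ12) R2 = -628/9*γ1 - 1244/9*γ2
Summing the partial products and collecting blades:
Answer: -49007/270*γ1 - 52549/270*γ2


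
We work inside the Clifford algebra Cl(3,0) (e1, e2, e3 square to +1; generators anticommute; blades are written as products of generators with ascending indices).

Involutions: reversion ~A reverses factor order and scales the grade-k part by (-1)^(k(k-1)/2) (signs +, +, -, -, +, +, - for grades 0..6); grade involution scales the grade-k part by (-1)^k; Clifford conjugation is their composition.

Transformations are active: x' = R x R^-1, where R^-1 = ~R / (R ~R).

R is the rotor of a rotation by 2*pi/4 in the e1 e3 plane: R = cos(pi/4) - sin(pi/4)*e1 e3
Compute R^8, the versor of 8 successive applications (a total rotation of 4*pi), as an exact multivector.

The rotor phase is half the rotation angle and phases add under composition, so 8 steps in the e1 e3 plane accumulate phase 8*(pi/4) = 2*pi: R^8 = cos(2*pi) - sin(2*pi)*e1 e3.
cos(2*pi) = 1 and sin(2*pi) = 0, so R^8 = 1. The total rotation 4*pi is 2 full turns, so every vector returns to itself, yet the rotor is +1, back on the identity sheet (an even number of 2*pi turns).
Answer: 1


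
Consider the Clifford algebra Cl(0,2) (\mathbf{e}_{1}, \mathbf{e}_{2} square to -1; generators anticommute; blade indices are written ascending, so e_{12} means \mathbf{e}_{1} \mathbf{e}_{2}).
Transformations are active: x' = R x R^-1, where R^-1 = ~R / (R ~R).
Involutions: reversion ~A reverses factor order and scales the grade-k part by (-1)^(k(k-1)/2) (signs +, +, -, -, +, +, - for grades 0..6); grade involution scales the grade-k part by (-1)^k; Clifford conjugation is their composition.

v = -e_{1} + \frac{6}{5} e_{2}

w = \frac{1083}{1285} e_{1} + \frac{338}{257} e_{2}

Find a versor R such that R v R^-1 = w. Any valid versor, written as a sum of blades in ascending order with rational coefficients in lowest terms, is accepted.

Take R = v + w = -\frac{202}{1285} e_{1} + \frac{3232}{1285} e_{2}. Because q(v) = q(w) = -\frac{61}{25}, conjugation by R sends v exactly to w.
Answer: -\frac{202}{1285} e_{1} + \frac{3232}{1285} e_{2}


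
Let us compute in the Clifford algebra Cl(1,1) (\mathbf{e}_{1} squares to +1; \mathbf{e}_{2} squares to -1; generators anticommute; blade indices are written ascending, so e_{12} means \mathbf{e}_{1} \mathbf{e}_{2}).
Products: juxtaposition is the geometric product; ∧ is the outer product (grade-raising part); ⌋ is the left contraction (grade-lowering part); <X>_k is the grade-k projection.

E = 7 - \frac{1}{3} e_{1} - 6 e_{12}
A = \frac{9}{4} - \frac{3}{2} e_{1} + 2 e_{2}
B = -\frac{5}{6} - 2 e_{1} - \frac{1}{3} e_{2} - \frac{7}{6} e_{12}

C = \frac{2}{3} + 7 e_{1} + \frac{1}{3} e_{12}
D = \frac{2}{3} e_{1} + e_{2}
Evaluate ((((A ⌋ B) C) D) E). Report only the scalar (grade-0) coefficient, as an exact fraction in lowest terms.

step 1: \frac{43}{24} - \frac{41}{6} e_{1} + e_{2} - \frac{21}{8} e_{12}
step 2: -\frac{3421}{72} + \frac{599}{72} e_{1} + \frac{1207}{72} e_{2} - \frac{587}{72} e_{12}
step 3: -\frac{2423}{216} - \frac{5081}{216} e_{1} - \frac{9089}{216} e_{2} - \frac{617}{216} e_{12}
step 4: -\frac{4337}{81} + \frac{14831}{162} e_{1} - \frac{25007}{162} e_{2} + \frac{2696}{81} e_{12}
Answer: -\frac{4337}{81}


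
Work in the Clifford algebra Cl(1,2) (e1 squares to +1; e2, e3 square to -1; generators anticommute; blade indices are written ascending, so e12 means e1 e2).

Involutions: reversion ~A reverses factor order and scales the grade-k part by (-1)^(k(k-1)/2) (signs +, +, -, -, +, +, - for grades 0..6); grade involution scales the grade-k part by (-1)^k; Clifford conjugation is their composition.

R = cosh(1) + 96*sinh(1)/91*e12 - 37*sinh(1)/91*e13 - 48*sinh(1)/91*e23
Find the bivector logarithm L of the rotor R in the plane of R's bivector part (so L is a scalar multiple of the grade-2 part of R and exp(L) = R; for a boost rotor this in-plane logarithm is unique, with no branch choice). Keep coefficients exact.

The scalar part of R is cosh(1), which determines |rapidity| via cosh; the sign lives in the bivector part, and pairing them (bivector part over sinh of the rapidity = the plane) gives the unique in-plane L = rapidity * plane.
Concretely: cosh(rapidity) = cosh(1) gives rapidity = ±1, and since rapidity/sinh(rapidity) is even the sign is immaterial: L = (rapidity/sinh(rapidity)) * <R>_2 = (1/sinh(1)) * <R>_2.
Answer: 96/91*e12 - 37/91*e13 - 48/91*e23


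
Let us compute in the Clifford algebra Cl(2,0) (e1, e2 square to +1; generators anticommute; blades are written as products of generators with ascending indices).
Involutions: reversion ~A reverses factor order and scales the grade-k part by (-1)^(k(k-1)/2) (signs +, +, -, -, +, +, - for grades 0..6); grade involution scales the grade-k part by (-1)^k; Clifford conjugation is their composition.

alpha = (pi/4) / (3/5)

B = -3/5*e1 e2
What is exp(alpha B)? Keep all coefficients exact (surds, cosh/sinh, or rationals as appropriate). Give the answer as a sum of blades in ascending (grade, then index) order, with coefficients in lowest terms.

B^2 = (-3/5)^2*(e1 e2)^2 = 9/25*(-1) = -9/25 (a basis 2-blade squares to minus the product of its generators' squares).
B^2 = -9/25 — the series telescopes trigonometrically here: l = 3/5, alpha*l = pi/4, so exp(alpha B) = cos(pi/4) + (sin(pi/4)/(3/5))*B = sqrt(2)/2 + (5*sqrt(2)/6)*B.
Answer: sqrt(2)/2 - sqrt(2)/2*e1 e2


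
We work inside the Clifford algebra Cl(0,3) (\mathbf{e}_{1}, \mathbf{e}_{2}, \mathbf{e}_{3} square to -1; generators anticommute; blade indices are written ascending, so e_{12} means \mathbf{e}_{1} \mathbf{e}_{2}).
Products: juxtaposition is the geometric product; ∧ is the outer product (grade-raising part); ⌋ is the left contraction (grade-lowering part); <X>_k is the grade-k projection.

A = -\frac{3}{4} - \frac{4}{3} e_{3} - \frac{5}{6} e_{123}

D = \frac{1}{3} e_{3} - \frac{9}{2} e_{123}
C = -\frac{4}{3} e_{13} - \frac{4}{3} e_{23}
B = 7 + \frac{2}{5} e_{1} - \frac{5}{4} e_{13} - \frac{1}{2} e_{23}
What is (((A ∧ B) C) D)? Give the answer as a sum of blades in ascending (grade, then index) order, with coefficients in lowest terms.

step 1: -\frac{21}{4} - \frac{3}{10} e_{1} - \frac{28}{3} e_{3} + \frac{353}{240} e_{13} + \frac{3}{8} e_{23} - \frac{35}{6} e_{123}
step 2: \frac{443}{180} + \frac{14}{3} e_{1} + \frac{182}{9} e_{2} - \frac{2}{5} e_{3} - \frac{263}{180} e_{12} + 7 e_{13} + 7 e_{23} + \frac{2}{5} e_{123}
step 3: -\frac{5}{3} + \frac{175}{6} e_{1} - \frac{203}{6} e_{2} - \frac{1243}{216} e_{3} - \frac{29}{15} e_{12} - \frac{805}{9} e_{13} + \frac{749}{27} e_{23} - \frac{12487}{1080} e_{123}
Answer: -\frac{5}{3} + \frac{175}{6} e_{1} - \frac{203}{6} e_{2} - \frac{1243}{216} e_{3} - \frac{29}{15} e_{12} - \frac{805}{9} e_{13} + \frac{749}{27} e_{23} - \frac{12487}{1080} e_{123}


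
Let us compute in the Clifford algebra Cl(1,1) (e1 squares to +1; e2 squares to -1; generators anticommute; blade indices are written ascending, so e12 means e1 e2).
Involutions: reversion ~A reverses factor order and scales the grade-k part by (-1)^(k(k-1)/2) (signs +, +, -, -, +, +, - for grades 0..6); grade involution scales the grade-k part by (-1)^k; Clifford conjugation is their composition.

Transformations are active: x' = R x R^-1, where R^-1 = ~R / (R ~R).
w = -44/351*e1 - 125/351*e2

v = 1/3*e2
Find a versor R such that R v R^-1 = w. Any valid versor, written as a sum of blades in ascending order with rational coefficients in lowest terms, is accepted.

Construction: equal norms (both -1/9) license R = v + w = -44/351*e1 - 8/351*e2 — nothing changes along that direction, while (v - w)/2 changes sign, so v maps onto w.
Answer: -44/351*e1 - 8/351*e2


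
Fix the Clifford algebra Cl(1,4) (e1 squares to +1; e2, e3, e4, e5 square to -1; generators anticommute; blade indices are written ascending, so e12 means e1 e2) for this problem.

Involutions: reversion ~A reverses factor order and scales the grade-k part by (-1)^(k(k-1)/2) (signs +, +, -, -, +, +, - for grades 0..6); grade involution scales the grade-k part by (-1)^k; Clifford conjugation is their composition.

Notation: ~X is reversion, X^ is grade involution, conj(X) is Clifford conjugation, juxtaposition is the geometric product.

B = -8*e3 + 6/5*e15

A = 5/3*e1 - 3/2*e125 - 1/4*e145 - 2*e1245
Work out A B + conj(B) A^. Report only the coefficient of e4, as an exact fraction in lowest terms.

first term: 9/5*e2 + 3/10*e4 + 2*e5 - 40/3*e13 - 12/5*e24 - 12*e1235 + 2*e1345 + 16*e12345
second term: 9/5*e2 + 3/10*e4 - 2*e5 + 40/3*e13 + 12/5*e24 + 12*e1235 - 2*e1345 - 16*e12345
Answer: 3/5


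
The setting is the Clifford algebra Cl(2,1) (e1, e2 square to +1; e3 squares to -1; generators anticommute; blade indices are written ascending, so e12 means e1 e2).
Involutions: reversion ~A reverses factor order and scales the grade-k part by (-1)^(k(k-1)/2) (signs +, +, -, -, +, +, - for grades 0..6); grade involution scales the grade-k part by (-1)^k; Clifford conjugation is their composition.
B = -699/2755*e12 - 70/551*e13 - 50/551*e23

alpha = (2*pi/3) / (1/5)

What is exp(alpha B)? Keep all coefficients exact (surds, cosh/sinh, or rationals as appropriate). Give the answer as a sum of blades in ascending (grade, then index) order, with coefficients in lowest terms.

B^2 term by term: the squares give (-699/2755)^2*(e12)^2 + (-70/551)^2*(e13)^2 + (-50/551)^2*(e23)^2 = 488601/7590025*(-1) + 4900/303601*(+1) + 2500/303601*(+1) = -1/25 (each basis 2-blade squares to minus the product of its generators' squares); cross terms between blades sharing an index anticommute and cancel. So B^2 = -1/25.
B^2 = -1/25 — the negative square puts this in the circular regime; l = 1/5, alpha*l = 2*pi/3, so exp(alpha B) = cos(2*pi/3) + (sin(2*pi/3)/(1/5))*B = -1/2 + (5*sqrt(3)/2)*B.
Answer: -1/2 - 699*sqrt(3)/1102*e12 - 175*sqrt(3)/551*e13 - 125*sqrt(3)/551*e23


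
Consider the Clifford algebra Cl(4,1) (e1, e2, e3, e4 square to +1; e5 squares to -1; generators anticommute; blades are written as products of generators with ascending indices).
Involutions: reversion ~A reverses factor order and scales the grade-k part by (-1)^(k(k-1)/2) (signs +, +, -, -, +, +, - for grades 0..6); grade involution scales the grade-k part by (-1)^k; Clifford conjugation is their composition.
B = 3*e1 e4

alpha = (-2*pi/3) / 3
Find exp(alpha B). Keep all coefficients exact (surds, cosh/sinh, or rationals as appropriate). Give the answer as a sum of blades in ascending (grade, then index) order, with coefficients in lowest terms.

B^2 = (3)^2*(e1 e4)^2 = 9*(-1) = -9 (a basis 2-blade squares to minus the product of its generators' squares).
B^2 = -9 — circular case — the even/odd split gives cos and sin: l = 3, alpha*l = -2*pi/3, so exp(alpha B) = cos(-2*pi/3) + (sin(-2*pi/3)/3)*B = -1/2 + (-sqrt(3)/6)*B.
Answer: -1/2 - sqrt(3)/2*e1 e4


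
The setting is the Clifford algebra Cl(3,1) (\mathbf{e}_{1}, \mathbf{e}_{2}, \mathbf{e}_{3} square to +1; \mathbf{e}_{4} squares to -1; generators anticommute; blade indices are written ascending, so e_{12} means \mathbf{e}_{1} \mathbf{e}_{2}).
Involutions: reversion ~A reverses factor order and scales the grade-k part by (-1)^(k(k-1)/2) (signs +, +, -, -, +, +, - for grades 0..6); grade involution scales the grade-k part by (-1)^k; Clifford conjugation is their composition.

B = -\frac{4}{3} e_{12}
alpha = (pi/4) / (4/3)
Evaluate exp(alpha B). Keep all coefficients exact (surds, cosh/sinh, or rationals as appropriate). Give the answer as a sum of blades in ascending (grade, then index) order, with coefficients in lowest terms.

B^2 = (-\frac{4}{3})^2*(e_{12})^2 = \frac{16}{9}*(-1) = -\frac{16}{9} (a basis 2-blade squares to minus the product of its generators' squares).
B^2 = -\frac{16}{9} — a negative square means the series sums to a rotation: l = \frac{4}{3}, alpha*l = \frac{\pi}{4}, so exp(alpha B) = cos(\frac{\pi}{4}) + (sin(\frac{\pi}{4})/(\frac{4}{3}))*B = \frac{\sqrt{2}}{2} + (\frac{3 \sqrt{2}}{8})*B.
Answer: \frac{\sqrt{2}}{2} - \frac{\sqrt{2}}{2} e_{12}


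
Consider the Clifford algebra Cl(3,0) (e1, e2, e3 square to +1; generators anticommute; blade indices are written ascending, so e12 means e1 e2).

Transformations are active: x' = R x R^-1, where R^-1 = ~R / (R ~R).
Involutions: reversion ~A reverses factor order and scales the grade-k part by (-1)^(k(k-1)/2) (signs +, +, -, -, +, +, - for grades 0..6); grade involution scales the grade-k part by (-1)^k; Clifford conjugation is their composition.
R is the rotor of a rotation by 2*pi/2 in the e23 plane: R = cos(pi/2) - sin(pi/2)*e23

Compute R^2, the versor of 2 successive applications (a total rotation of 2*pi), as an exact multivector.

Rotor phase runs at HALF the rotation angle; powers of one rotor simply add phase, so after 2 steps in e23 the phase is 2*pi/2 = pi and R^2 = cos(pi) - sin(pi)*e23.
cos(pi) = -1 and sin(pi) = 0, so R^2 = -1. The total rotation 2*pi is 1 full turn, so every vector returns to itself, yet the rotor is -1, on the OTHER sheet of the double cover (an odd number of 2*pi turns).
Answer: -1


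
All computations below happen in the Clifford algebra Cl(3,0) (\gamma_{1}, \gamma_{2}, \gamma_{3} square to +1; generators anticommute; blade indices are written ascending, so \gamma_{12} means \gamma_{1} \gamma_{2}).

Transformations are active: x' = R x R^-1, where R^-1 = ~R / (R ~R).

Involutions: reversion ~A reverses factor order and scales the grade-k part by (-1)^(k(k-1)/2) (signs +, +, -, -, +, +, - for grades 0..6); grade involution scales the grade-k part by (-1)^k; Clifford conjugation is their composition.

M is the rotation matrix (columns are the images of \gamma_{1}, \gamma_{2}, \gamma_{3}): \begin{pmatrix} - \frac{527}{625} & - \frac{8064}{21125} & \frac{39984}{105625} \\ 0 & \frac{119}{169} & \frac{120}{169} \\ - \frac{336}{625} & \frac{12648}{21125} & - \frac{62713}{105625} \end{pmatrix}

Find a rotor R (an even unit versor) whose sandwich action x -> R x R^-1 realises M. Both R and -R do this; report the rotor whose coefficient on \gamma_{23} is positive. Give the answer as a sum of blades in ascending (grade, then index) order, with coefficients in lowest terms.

Method: write R = a + b12*\gamma_{12} + b13*\gamma_{13} + b23*\gamma_{23} with a^2 + b12^2 + b13^2 + b23^2 = 1 (so R^-1 = ~R). Expanding the columns R e_j ~R gives tr M = 4a^2 - 1 and, from the antisymmetric part, M21 - M12 = -4a*b12, M13 - M31 = 4a*b13, M32 - M23 = -4a*b23.
Here tr M = -\frac{77401}{105625}, so a^2 = (1 + tr M)/4 = \frac{7056}{105625} and a = ±\frac{84}{325}. Taking a = \frac{84}{325}: M21 - M12 = \frac{8064}{21125}, M13 - M31 = \frac{96768}{105625}, M32 - M23 = -\frac{2352}{21125}, giving b12 = -\frac{24}{65}, b13 = \frac{288}{325}, b23 = \frac{7}{65}, i.e. R = \frac{84}{325} - \frac{24}{65} \gamma_{12} + \frac{288}{325} \gamma_{13} + \frac{7}{65} \gamma_{23}.
Its \gamma_{23} coefficient is already positive.
Answer: \frac{84}{325} - \frac{24}{65} \gamma_{12} + \frac{288}{325} \gamma_{13} + \frac{7}{65} \gamma_{23}. Key observation: the double cover Spin(3) -> SO(3) sends R and -R to the same matrix (trace -\frac{77401}{105625} here), so the stated sign of the \gamma_{23} coefficient is what selects one sheet.


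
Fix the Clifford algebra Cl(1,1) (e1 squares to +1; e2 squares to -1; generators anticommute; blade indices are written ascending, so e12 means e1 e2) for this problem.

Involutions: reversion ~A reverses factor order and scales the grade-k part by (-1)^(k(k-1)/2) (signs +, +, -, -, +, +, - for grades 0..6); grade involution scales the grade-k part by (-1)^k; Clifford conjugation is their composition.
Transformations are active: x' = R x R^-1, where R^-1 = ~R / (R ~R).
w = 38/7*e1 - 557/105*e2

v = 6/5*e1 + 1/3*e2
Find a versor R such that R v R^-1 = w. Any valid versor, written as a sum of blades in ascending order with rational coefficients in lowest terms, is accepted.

Key observation: q(v) = q(w) = 299/225 (sandwiches preserve the norm), so R = v + w = 232/35*e1 - 174/35*e2 works whenever it is invertible — the component of v along it is kept and (v - w)/2 reverses, sending v to w.
Answer: 232/35*e1 - 174/35*e2


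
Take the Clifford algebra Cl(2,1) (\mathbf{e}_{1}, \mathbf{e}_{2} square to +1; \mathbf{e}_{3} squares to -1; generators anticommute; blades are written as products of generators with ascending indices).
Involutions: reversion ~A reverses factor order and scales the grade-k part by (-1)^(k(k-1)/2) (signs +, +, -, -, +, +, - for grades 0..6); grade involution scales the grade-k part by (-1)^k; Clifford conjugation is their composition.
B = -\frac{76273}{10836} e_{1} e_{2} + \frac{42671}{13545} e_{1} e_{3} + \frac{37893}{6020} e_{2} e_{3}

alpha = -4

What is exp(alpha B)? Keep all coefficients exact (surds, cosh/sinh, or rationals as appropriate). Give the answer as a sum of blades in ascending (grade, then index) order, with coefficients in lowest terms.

B^2 term by term: the squares give (-\frac{76273}{10836})^2*(e_{1} e_{2})^2 + (\frac{42671}{13545})^2*(e_{1} e_{3})^2 + (\frac{37893}{6020})^2*(e_{2} e_{3})^2 = \frac{5817570529}{117418896}*(-1) + \frac{1820814241}{183467025}*(+1) + \frac{1435879449}{36240400}*(+1) = 0 (each basis 2-blade squares to minus the product of its generators' squares); cross terms between blades sharing an index anticommute and cancel. So B^2 = 0.
B^2 = 0, so the series truncates immediately: exp(alpha B) = 1 + alpha B (parabolic case).
Answer: 1 + \frac{76273}{2709} e_{1} e_{2} - \frac{170684}{13545} e_{1} e_{3} - \frac{37893}{1505} e_{2} e_{3}


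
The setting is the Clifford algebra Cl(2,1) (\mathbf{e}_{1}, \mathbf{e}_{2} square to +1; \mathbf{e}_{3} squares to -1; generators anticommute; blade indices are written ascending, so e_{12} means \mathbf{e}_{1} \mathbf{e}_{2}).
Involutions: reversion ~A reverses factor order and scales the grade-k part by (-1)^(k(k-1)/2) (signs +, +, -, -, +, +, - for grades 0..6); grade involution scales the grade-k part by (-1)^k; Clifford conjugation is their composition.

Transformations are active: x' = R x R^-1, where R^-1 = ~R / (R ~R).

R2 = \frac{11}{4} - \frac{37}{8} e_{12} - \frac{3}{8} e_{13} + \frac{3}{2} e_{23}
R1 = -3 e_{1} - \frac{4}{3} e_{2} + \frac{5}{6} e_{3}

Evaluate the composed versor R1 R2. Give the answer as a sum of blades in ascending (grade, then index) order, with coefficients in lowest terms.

Distribute over the terms of R1 (each basis-blade product reordered to ascending indices, repeated generators contracted through their squares):
(-3 e_{1}) R2 = -\frac{33}{4} e_{1} + \frac{111}{8} e_{2} + \frac{9}{8} e_{3} - \frac{9}{2} e_{123}
(-\frac{4}{3} e_{2}) R2 = -\frac{37}{6} e_{1} - \frac{11}{3} e_{2} - 2 e_{3} - \frac{1}{2} e_{123}
(\frac{5}{6} e_{3}) R2 = -\frac{5}{16} e_{1} + \frac{5}{4} e_{2} + \frac{55}{24} e_{3} - \frac{185}{48} e_{123}
Summing the partial products and collecting blades:
Answer: -\frac{707}{48} e_{1} + \frac{275}{24} e_{2} + \frac{17}{12} e_{3} - \frac{425}{48} e_{123}


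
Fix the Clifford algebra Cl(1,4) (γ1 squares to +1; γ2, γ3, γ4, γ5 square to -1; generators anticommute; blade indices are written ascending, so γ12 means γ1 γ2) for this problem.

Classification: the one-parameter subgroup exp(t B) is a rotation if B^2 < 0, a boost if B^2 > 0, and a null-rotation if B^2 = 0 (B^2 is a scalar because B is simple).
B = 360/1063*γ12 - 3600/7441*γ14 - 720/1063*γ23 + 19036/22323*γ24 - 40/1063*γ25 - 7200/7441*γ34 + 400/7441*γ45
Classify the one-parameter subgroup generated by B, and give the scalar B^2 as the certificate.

B^2 term by term: the squares give (360/1063)^2*(γ12)^2 + (-3600/7441)^2*(γ14)^2 + (-720/1063)^2*(γ23)^2 + (19036/22323)^2*(γ24)^2 + (-40/1063)^2*(γ25)^2 + (-7200/7441)^2*(γ34)^2 + (400/7441)^2*(γ45)^2 = 129600/1129969*(+1) + 12960000/55368481*(+1) + 518400/1129969*(-1) + 362369296/498316329*(-1) + 1600/1129969*(-1) + 51840000/55368481*(-1) + 160000/55368481*(-1) = -16/9 (each basis 2-blade squares to minus the product of its generators' squares); cross terms between blades sharing an index anticommute and cancel; the commuting (index-disjoint) pairs give grade-4 terms 2*c*c'*(blade product), which cancel blade by blade — γ1234: -5184000/7909783 + 5184000/7909783 = 0; γ1245: 288000/7909783 - 288000/7909783 = 0; γ2345: -576000/7909783 + 576000/7909783 = 0 — confirming B is simple. So B^2 = -16/9.
Answer: rotation, certificate B^2 = -16/9. Check the certificate: B^2 = -16/9, and that sign is decisive whatever form B takes.


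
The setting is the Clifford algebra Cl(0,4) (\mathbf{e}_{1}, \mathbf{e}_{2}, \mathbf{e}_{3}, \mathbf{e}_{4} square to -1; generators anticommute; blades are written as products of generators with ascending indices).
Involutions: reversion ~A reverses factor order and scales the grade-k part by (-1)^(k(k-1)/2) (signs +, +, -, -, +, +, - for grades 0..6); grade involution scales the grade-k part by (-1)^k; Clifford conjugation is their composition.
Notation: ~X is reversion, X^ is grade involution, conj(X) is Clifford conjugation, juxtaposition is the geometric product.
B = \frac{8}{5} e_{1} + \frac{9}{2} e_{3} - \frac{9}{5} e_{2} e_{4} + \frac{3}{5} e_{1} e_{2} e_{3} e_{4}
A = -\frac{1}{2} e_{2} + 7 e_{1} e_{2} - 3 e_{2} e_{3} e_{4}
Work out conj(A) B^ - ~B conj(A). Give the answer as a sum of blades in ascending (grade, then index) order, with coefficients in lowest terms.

first term: \frac{9}{5} e_{1} + \frac{56}{5} e_{2} + \frac{27}{5} e_{3} + \frac{9}{10} e_{4} + \frac{4}{5} e_{1} e_{2} - \frac{63}{5} e_{1} e_{4} - \frac{9}{4} e_{2} e_{3} + \frac{27}{2} e_{2} e_{4} + \frac{21}{5} e_{3} e_{4} + \frac{63}{2} e_{1} e_{2} e_{3} + \frac{3}{10} e_{1} e_{3} e_{4} - \frac{24}{5} e_{1} e_{2} e_{3} e_{4}
second term: -\frac{9}{5} e_{1} + \frac{56}{5} e_{2} - \frac{27}{5} e_{3} + \frac{9}{10} e_{4} + \frac{4}{5} e_{1} e_{2} - \frac{63}{5} e_{1} e_{4} - \frac{9}{4} e_{2} e_{3} - \frac{27}{2} e_{2} e_{4} + \frac{21}{5} e_{3} e_{4} - \frac{63}{2} e_{1} e_{2} e_{3} - \frac{3}{10} e_{1} e_{3} e_{4} - \frac{24}{5} e_{1} e_{2} e_{3} e_{4}
Answer: \frac{18}{5} e_{1} + \frac{54}{5} e_{3} + 27 e_{2} e_{4} + 63 e_{1} e_{2} e_{3} + \frac{3}{5} e_{1} e_{3} e_{4}


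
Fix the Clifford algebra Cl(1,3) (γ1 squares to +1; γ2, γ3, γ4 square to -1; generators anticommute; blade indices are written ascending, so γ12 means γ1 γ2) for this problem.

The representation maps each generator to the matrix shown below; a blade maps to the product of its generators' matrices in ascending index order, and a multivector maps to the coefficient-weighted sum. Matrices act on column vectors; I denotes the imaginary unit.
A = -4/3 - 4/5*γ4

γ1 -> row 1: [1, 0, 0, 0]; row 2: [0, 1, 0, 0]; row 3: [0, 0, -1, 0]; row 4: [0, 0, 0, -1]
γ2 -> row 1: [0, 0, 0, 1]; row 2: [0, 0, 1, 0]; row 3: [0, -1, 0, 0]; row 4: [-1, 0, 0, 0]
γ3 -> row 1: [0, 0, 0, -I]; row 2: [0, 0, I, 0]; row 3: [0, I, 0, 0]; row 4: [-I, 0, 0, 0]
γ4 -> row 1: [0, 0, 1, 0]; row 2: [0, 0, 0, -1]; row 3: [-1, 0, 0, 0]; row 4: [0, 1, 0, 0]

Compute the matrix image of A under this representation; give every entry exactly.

M = (-4/3)*1 + (-4/5)*rho(γ4), summed entrywise (1 is the identity matrix):
Answer: row 1: [-4/3, 0, -4/5, 0]; row 2: [0, -4/3, 0, 4/5]; row 3: [4/5, 0, -4/3, 0]; row 4: [0, -4/5, 0, -4/3]


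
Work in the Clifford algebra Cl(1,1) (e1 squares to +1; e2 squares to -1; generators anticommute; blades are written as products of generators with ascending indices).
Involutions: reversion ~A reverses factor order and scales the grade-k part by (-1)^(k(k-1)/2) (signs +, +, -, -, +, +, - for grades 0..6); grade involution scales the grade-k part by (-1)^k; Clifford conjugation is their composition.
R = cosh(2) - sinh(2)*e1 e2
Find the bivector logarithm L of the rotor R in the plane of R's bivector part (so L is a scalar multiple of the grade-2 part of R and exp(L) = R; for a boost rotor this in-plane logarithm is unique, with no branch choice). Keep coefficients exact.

The scalar part of R is cosh(2), giving the rapidity magnitude (cosh is even); the bivector part supplies orientation, its quotient by sinh of the rapidity is the plane, and L = rapidity * plane — unique in that plane, since flipping both signs leaves L unchanged.
Concretely: cosh(rapidity) = cosh(2) gives rapidity = ±2, and since rapidity/sinh(rapidity) is even the sign is immaterial: L = (rapidity/sinh(rapidity)) * <R>_2 = (2/sinh(2)) * <R>_2.
Answer: -2*e1 e2


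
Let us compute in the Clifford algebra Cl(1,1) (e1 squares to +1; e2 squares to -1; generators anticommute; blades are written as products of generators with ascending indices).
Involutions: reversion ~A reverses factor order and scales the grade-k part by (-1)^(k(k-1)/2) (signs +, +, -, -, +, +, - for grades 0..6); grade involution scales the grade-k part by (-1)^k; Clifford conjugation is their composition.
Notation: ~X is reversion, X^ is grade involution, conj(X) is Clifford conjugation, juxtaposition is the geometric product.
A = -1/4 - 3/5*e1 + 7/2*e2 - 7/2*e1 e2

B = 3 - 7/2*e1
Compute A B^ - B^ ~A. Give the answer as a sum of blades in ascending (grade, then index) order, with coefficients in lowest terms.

first term: -57/20 - 107/40*e1 + 91/4*e2 - 91/4*e1 e2
second term: -57/20 - 107/40*e1 + 91/4*e2 + 91/4*e1 e2
Answer: -91/2*e1 e2


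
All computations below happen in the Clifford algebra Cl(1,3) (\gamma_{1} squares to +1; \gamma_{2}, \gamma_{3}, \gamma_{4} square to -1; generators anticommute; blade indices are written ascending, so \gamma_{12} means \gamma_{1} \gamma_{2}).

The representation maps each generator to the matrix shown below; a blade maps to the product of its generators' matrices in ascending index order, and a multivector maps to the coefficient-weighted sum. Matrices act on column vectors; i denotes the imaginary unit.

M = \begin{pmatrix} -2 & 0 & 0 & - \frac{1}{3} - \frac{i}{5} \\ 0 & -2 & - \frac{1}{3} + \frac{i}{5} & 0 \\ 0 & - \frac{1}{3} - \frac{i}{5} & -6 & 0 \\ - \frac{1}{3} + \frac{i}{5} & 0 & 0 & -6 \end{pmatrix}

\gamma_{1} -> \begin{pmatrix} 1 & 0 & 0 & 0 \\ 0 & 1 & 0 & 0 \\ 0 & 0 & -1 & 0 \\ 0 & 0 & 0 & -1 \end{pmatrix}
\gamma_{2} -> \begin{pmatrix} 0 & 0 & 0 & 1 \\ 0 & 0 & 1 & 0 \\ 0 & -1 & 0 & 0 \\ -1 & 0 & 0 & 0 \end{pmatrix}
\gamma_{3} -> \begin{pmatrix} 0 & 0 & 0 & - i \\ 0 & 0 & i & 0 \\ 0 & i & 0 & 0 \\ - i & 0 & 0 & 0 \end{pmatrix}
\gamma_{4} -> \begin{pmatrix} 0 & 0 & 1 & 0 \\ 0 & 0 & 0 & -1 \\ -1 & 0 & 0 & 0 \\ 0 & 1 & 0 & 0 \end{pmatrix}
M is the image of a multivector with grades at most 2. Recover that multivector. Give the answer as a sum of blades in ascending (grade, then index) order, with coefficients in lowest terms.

Method: the blade images are trace-orthogonal — tr(rho(e_A) rho(e_B)^-1) = 4 if A = B and 0 otherwise — and rho(e_A)^-1 = (e_A)^2 * rho(e_A) with (e_A)^2 = +1 or -1, so the coefficient of e_A in the preimage is (e_A)^2 * tr(M rho(e_A))/4.
Nonzero projections over blades of grade <= 2: 1: (1)^2 = +1, tr(M 1) = -16, coefficient -4; \gamma_{1}: (\gamma_{1})^2 = +1, tr(M rho(\gamma_{1})) = 8, coefficient 2; \gamma_{12}: (\gamma_{12})^2 = +1, tr(M rho(\gamma_{12})) = - \frac{4}{3}, coefficient -\frac{1}{3}; \gamma_{13}: (\gamma_{13})^2 = +1, tr(M rho(\gamma_{13})) = \frac{4}{5}, coefficient \frac{1}{5}. Every other blade of grade <= 2 projects to 0.
Answer: -4 + 2 \gamma_{1} - \frac{1}{3} \gamma_{12} + \frac{1}{5} \gamma_{13}


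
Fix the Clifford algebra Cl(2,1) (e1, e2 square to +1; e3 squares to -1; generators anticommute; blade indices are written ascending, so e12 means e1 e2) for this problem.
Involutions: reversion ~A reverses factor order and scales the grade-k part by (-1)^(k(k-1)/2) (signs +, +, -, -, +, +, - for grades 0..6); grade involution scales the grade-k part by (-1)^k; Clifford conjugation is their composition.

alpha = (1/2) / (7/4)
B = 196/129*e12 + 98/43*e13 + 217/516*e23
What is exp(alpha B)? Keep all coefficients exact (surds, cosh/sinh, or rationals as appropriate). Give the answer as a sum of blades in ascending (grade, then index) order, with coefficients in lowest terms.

B^2 term by term: the squares give (196/129)^2*(e12)^2 + (98/43)^2*(e13)^2 + (217/516)^2*(e23)^2 = 38416/16641*(-1) + 9604/1849*(+1) + 47089/266256*(+1) = 49/16 (each basis 2-blade squares to minus the product of its generators' squares); cross terms between blades sharing an index anticommute and cancel. So B^2 = 49/16.
B^2 = 49/16 — since the square is positive, the closed form is hyperbolic: l = 7/4, alpha*l = 1/2, so exp(alpha B) = cosh(1/2) + (sinh(1/2)/(7/4))*B = cosh(1/2) + (4*sinh(1/2)/7)*B.
Answer: cosh(1/2) + 112*sinh(1/2)/129*e12 + 56*sinh(1/2)/43*e13 + 31*sinh(1/2)/129*e23


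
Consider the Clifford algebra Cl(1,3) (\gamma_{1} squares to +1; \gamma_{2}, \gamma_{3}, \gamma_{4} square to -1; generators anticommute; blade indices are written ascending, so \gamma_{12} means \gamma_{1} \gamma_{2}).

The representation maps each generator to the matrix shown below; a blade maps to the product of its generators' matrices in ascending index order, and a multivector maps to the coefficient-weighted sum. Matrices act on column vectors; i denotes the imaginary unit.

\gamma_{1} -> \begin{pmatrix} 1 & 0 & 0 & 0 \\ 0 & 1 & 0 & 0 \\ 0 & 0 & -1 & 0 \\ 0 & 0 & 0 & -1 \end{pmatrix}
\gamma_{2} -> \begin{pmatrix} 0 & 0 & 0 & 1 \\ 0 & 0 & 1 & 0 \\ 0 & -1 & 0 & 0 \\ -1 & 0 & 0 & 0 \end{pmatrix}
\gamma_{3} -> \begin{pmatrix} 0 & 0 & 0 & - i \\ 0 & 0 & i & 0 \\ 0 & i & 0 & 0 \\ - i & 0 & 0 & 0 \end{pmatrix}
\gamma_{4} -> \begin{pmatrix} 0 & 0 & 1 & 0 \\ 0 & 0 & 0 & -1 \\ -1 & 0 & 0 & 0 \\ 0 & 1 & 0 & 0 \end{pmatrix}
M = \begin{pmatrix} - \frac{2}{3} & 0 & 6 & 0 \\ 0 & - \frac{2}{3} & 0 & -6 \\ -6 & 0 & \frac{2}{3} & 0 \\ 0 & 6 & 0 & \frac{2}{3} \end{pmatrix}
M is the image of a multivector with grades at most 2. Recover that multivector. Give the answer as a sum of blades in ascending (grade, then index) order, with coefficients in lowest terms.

Method: the blade images are trace-orthogonal — tr(rho(e_A) rho(e_B)^-1) = 4 if A = B and 0 otherwise — and rho(e_A)^-1 = (e_A)^2 * rho(e_A) with (e_A)^2 = +1 or -1, so the coefficient of e_A in the preimage is (e_A)^2 * tr(M rho(e_A))/4.
Nonzero projections over blades of grade <= 2: \gamma_{1}: (\gamma_{1})^2 = +1, tr(M rho(\gamma_{1})) = - \frac{8}{3}, coefficient -\frac{2}{3}; \gamma_{4}: (\gamma_{4})^2 = -1, tr(M rho(\gamma_{4})) = -24, coefficient 6. Every other blade of grade <= 2 projects to 0.
Answer: -\frac{2}{3} \gamma_{1} + 6 \gamma_{4}


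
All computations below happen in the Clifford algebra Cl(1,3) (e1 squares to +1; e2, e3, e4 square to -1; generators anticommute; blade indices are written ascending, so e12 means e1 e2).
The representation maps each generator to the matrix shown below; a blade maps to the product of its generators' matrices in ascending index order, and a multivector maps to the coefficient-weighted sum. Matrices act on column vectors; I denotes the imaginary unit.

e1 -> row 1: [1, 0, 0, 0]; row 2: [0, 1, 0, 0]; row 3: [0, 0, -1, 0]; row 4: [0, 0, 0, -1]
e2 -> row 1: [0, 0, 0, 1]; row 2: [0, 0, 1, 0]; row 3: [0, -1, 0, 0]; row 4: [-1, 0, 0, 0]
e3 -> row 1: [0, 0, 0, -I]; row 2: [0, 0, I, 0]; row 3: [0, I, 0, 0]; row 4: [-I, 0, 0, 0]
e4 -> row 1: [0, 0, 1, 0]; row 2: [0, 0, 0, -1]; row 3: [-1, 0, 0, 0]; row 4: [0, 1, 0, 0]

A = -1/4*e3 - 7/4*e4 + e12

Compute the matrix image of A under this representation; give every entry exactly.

Bivector images (products of the table entries): rho(e12) = rho(e1)rho(e2) = row 1: [0, 0, 0, 1]; row 2: [0, 0, 1, 0]; row 3: [0, 1, 0, 0]; row 4: [1, 0, 0, 0].
M = (-1/4)*rho(e3) + (-7/4)*rho(e4) + (1)*rho(e12), summed entrywise:
Answer: row 1: [0, 0, -7/4, 1 + I/4]; row 2: [0, 0, 1 - I/4, 7/4]; row 3: [7/4, 1 - I/4, 0, 0]; row 4: [1 + I/4, -7/4, 0, 0]
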